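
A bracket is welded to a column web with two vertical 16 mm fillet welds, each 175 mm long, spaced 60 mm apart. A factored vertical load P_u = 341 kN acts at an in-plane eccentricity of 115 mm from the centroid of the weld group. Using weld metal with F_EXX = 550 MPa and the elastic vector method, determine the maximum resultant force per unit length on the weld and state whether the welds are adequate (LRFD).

f_max ≈ 3440 N/mm; NOT adequate

Total weld length L_w = 350 mm. Treat welds as unit-width lines.
Polar moment about centroid: J = 2[d³/12 + d(b/2)²] = 2[175³/12 + 175×30²] = 1208000 mm³.
Direct shear f_v = P/L_w = 341×10³ / 350 = 974.3 N/mm (vertical).
Torsion M = P·e = 341×10³ × 115 = 39215000 N·mm.
Critical point at (x, y) = (30, 87.5) from centroid. f_tx = M·y/J = 2840 N/mm; f_ty = M·x/J = 973.7 N/mm.
Resultant f_max = √[f_tx² + (f_v + f_ty)²] = √[2840² + (974.3 + 973.7)²] = 3444 N/mm.
Capacity per unit length: φr_n = 0.75 × 0.6 × 550 × (0.707 × 16) = 2800 N/mm.
3444 > 2800 → NOT adequate.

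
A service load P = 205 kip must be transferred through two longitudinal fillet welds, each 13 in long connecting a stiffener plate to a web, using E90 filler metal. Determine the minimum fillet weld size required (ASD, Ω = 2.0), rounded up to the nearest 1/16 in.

E90XX → F_EXX = 90 ksi.
Total weld length L = 26 in.
Required throat t_e = P × Ω / (0.6 F_EXX × L) = 205 × 2.0 / (0.6 × 90 × 26) = 0.292 in.
Required leg w = t_e / 0.707 = 0.413 in → use 7/16 in.

w = 7/16 in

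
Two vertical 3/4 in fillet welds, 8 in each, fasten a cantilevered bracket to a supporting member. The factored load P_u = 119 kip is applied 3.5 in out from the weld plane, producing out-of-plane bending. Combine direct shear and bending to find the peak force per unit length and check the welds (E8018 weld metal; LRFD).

E80XX → F_EXX = 80 ksi.
L_w = 2 × 8 = 16 in; section modulus (unit throat) S = 2 × L²/6 = 21.33 in².
Direct shear f_v = P/L_w = 119/16 = 7.438 kip/in.
Moment M = P × e = 119 × 3.5 = 416.5 kip·in; bending f_b = M/S = 19.52 kip/in.
f_max = √(f_v² + f_b²) = √(7.438² + 19.52²) = 20.89 kip/in.
φr_n = 0.75 × 0.6 × 80 × (0.707 × 0.75) = 19.09 kip/in → NOT adequate.

f_max ≈ 20.9 kip/in; NOT adequate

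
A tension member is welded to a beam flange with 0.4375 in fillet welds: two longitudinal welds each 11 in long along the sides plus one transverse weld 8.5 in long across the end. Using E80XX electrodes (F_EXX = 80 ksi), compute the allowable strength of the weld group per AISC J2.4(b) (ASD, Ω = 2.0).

t_e = 0.707 × 0.4375 = 0.3093 in.
R_nwl = 0.6 × 80 × 0.3093 × 22 = 326.6 kip (longitudinal, 2 welds).
R_nwt = 0.6 × 80 × 0.3093 × 8.5 = 126.2 kip (transverse, base value).
(i) R_nwl + R_nwt = 452.8 kip; (ii) 0.85 R_nwl + 1.5 R_nwt = 466.9 kip.
R_n = max = 466.9 kip [governs: (ii)]; R_n/Ω = 233.5 kip.

R_n/Ω ≈ 233 kip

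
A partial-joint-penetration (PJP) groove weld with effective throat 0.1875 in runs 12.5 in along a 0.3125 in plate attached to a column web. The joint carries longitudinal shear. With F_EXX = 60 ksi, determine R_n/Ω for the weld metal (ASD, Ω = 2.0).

Effective throat (given) t_e = 0.1875 in.
A_we = 0.1875 × 12.5 = 2.344 in².
F_nw = 0.6 F_EXX = 36 ksi.
R_n/Ω = (36 × 2.344) / 2.0 = 42.19 kips.

R_n/Ω ≈ 42.2 kips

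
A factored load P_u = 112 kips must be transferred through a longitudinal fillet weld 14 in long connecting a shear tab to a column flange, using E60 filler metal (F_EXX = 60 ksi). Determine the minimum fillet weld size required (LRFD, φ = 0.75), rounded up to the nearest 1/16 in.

Total weld length L = 14 in.
Required throat t_e = P_u / (φ × 0.6 F_EXX × L) = 112 / (0.75 × 0.6 × 60 × 14) = 0.2963 in.
Required leg w = t_e / 0.707 = 0.4191 in → use 7/16 in.

w = 7/16 in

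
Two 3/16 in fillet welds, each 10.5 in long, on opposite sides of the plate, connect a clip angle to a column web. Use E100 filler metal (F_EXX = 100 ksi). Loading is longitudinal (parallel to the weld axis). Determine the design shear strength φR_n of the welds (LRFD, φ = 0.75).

φR_n ≈ 125 kip

Effective throat t_e = 0.707 × 0.1875 = 0.1326 in.
Total length L = 21 in; A_we = 0.1326 × 21 = 2.784 in².
F_nw = 0.6 F_EXX = 0.6 × 100 = 60 ksi.
φR_n = 0.75 × 60 × 2.784 = 125.3 kip.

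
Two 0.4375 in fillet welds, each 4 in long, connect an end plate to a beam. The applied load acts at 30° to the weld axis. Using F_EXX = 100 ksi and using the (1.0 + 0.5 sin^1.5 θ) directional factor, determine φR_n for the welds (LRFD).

t_e = 0.707 × 0.4375 = 0.3093 in; A_we = 0.3093 × 8 = 2.474 in².
Directional factor: 1.0 + 0.5 sin^1.5(30°) = 1.177.
F_nw = 0.6 × 100 × 1.177 = 70.61 ksi.
φR_n = 0.75 × 70.61 × 2.474 = 131 kip.

φR_n ≈ 131 kip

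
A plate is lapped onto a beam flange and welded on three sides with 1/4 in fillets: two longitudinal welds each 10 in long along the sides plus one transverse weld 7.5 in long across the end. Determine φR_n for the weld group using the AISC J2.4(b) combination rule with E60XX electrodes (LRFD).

E60XX → F_EXX = 60 ksi.
t_e = 0.707 × 0.25 = 0.1767 in.
R_nwl = 0.6 × 60 × 0.1767 × 20 = 127.3 kips (longitudinal, 2 welds).
R_nwt = 0.6 × 60 × 0.1767 × 7.5 = 47.72 kips (transverse, base value).
(i) R_nwl + R_nwt = 175 kips; (ii) 0.85 R_nwl + 1.5 R_nwt = 179.8 kips.
R_n = max = 179.8 kips [governs: (ii)]; φR_n = 134.8 kips.

φR_n ≈ 135 kips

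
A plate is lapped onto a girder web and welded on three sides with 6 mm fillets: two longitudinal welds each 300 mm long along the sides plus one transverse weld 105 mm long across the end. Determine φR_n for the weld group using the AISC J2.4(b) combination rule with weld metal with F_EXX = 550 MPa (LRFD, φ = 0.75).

φR_n ≈ 740 kN

t_e = 0.707 × 6 = 4.242 mm.
R_nwl = 0.6 × 550 × 4.242 × 600 × 10⁻³ = 839.9 kN (longitudinal, 2 welds).
R_nwt = 0.6 × 550 × 4.242 × 105 × 10⁻³ = 147 kN (transverse, base value).
(i) R_nwl + R_nwt = 986.9 kN; (ii) 0.85 R_nwl + 1.5 R_nwt = 934.4 kN.
R_n = max = 986.9 kN [governs: (i)]; φR_n = 740.2 kN.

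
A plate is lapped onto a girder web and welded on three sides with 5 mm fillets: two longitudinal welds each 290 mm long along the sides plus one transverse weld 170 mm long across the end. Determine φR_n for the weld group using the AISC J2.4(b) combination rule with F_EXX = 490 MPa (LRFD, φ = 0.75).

t_e = 0.707 × 5 = 3.535 mm.
R_nwl = 0.6 × 490 × 3.535 × 580 × 10⁻³ = 602.8 kN (longitudinal, 2 welds).
R_nwt = 0.6 × 490 × 3.535 × 170 × 10⁻³ = 176.7 kN (transverse, base value).
(i) R_nwl + R_nwt = 779.5 kN; (ii) 0.85 R_nwl + 1.5 R_nwt = 777.4 kN.
R_n = max = 779.5 kN [governs: (i)]; φR_n = 584.6 kN.

φR_n ≈ 585 kN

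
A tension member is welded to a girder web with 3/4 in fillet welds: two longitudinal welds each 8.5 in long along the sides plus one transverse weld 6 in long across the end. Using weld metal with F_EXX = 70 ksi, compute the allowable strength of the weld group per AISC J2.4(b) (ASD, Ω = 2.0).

R_n/Ω ≈ 261 kips

t_e = 0.707 × 0.75 = 0.5302 in.
R_nwl = 0.6 × 70 × 0.5302 × 17 = 378.6 kips (longitudinal, 2 welds).
R_nwt = 0.6 × 70 × 0.5302 × 6 = 133.6 kips (transverse, base value).
(i) R_nwl + R_nwt = 512.2 kips; (ii) 0.85 R_nwl + 1.5 R_nwt = 522.2 kips.
R_n = max = 522.2 kips [governs: (ii)]; R_n/Ω = 261.1 kips.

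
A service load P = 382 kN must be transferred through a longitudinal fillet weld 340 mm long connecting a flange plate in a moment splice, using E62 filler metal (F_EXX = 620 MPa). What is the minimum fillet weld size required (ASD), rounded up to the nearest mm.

Total weld length L = 340 mm.
Required throat t_e = P × Ω / (0.6 F_EXX × L) = 382 × 2.0 / (0.6 × 620 × 340 × 10⁻³) = 6.04 mm.
Required leg w = t_e / 0.707 = 8.544 mm → use 9 mm.

w = 9 mm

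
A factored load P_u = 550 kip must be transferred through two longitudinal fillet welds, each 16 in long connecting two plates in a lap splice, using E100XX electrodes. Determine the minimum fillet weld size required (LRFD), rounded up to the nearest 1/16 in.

E100XX → F_EXX = 100 ksi.
Total weld length L = 32 in.
Required throat t_e = P_u / (φ × 0.6 F_EXX × L) = 550 / (0.75 × 0.6 × 100 × 32) = 0.3819 in.
Required leg w = t_e / 0.707 = 0.5402 in → use 9/16 in.

w = 9/16 in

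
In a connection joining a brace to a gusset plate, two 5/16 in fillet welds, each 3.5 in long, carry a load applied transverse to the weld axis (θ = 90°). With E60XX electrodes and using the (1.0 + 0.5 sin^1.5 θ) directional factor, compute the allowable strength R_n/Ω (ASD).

R_n/Ω ≈ 41.8 kip

E60XX → F_EXX = 60 ksi.
t_e = 0.707 × 0.3125 = 0.2209 in; A_we = 0.2209 × 7 = 1.547 in².
Directional factor: 1.0 + 0.5 sin^1.5(90°) = 1.5.
F_nw = 0.6 × 60 × 1.5 = 54 ksi.
R_n/Ω = (54 × 1.547) / 2.0 = 41.76 kip.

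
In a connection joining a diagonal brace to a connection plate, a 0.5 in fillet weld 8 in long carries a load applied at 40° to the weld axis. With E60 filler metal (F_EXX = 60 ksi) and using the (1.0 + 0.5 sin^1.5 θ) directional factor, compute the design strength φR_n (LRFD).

φR_n ≈ 96 kips

t_e = 0.707 × 0.5 = 0.3535 in; A_we = 0.3535 × 8 = 2.828 in².
Directional factor: 1.0 + 0.5 sin^1.5(40°) = 1.258.
F_nw = 0.6 × 60 × 1.258 = 45.28 ksi.
φR_n = 0.75 × 45.28 × 2.828 = 96.03 kips.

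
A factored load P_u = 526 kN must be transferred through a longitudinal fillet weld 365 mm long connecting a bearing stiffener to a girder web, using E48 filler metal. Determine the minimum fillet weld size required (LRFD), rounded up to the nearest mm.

w = 10 mm

E48XX → F_EXX = 480 MPa.
Total weld length L = 365 mm.
Required throat t_e = P_u / (φ × 0.6 F_EXX × L) = 526 / (0.75 × 0.6 × 480 × 365 × 10⁻³) = 6.672 mm.
Required leg w = t_e / 0.707 = 9.437 mm → use 10 mm.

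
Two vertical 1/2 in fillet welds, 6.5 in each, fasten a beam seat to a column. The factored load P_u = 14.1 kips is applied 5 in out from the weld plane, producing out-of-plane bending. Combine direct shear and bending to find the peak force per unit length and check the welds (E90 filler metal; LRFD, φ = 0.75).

f_max ≈ 5.12 kip/in; adequate

E90XX → F_EXX = 90 ksi.
L_w = 2 × 6.5 = 13 in; section modulus (unit throat) S = 2 × L²/6 = 14.08 in².
Direct shear f_v = P/L_w = 14.1/13 = 1.085 kip/in.
Moment M = P × e = 14.1 × 5 = 70.5 kip·in; bending f_b = M/S = 5.006 kip/in.
f_max = √(f_v² + f_b²) = √(1.085² + 5.006²) = 5.122 kip/in.
φr_n = 0.75 × 0.6 × 90 × (0.707 × 0.5) = 14.32 kip/in → adequate.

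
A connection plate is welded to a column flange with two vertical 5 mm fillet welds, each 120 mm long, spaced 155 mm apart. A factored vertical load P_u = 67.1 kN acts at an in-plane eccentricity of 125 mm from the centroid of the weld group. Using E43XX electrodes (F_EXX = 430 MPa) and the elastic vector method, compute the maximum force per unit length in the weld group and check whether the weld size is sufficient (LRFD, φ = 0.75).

Total weld length L_w = 240 mm. Treat welds as unit-width lines.
Polar moment about centroid: J = 2[d³/12 + d(b/2)²] = 2[120³/12 + 120×77.5²] = 1730000 mm³.
Direct shear f_v = P/L_w = 67.1×10³ / 240 = 279.6 N/mm (vertical).
Torsion M = P·e = 67.1×10³ × 125 = 8387500 N·mm.
Critical point at (x, y) = (77.5, 60) from centroid. f_tx = M·y/J = 291 N/mm; f_ty = M·x/J = 375.8 N/mm.
Resultant f_max = √[f_tx² + (f_v + f_ty)²] = √[291² + (279.6 + 375.8)²] = 717.1 N/mm.
Capacity per unit length: φr_n = 0.75 × 0.6 × 430 × (0.707 × 5) = 684 N/mm.
717.1 > 684 → NOT adequate.

f_max ≈ 717 N/mm; NOT adequate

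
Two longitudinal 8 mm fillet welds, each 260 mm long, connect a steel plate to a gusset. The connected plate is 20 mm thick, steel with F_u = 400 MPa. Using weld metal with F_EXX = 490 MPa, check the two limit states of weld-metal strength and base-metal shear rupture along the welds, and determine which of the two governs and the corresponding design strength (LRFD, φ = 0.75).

t_e = 0.707 × 8 = 5.656 mm; L = 520 mm.
Weld metal: φR_n = 0.75 × 0.6 × 490 × 5.656 × 520 × 10⁻³ = 648.5 kN.
Base metal (shear rupture): φR_n = 0.75 × 0.6 × 400 × 20 × 520 × 10⁻³ = 1872 kN.
Governing: weld metal.

φR_n ≈ 649 kN (weld metal governs)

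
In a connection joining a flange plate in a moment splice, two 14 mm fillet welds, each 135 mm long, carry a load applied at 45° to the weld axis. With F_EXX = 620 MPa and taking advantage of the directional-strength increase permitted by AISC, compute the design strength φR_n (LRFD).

φR_n ≈ 967 kN

t_e = 0.707 × 14 = 9.898 mm; A_we = 9.898 × 270 = 2672 mm².
Directional factor: 1.0 + 0.5 sin^1.5(45°) = 1.297.
F_nw = 0.6 × 620 × 1.297 = 482.6 MPa.
φR_n = 0.75 × 482.6 × 2672 × 10⁻³ = 967.3 kN.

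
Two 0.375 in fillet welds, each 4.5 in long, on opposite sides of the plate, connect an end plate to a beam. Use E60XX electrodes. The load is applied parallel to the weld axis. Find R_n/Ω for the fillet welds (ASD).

R_n/Ω ≈ 43 kip

E60XX → F_EXX = 60 ksi.
Effective throat t_e = 0.707 × 0.375 = 0.2651 in.
Total length L = 9 in; A_we = 0.2651 × 9 = 2.386 in².
F_nw = 0.6 F_EXX = 0.6 × 60 = 36 ksi.
R_n = 36 × 2.386 = 85.9 kip; R_n/Ω = 85.9/2.0 = 42.95 kip.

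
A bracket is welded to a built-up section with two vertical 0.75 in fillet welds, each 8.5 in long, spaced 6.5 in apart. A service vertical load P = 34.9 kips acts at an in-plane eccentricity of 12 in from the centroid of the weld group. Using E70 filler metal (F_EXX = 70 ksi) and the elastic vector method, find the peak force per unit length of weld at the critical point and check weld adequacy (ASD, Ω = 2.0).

Total weld length L_w = 17 in. Treat welds as unit-width lines.
Polar moment about centroid: J = 2[d³/12 + d(b/2)²] = 2[8.5³/12 + 8.5×3.25²] = 281.9 in³.
Direct shear f_v = P/L_w = 34.9 / 17 = 2.053 kip/in (vertical).
Torsion M = P·e = 34.9 × 12 = 418.8 kip·in.
Critical point at (x, y) = (3.25, 4.25) from centroid. f_tx = M·y/J = 6.314 kip/in; f_ty = M·x/J = 4.828 kip/in.
Resultant f_max = √[f_tx² + (f_v + f_ty)²] = √[6.314² + (2.053 + 4.828)²] = 9.339 kip/in.
Capacity per unit length: r_n/Ω = (1/2.0) × 0.6 × 70 × (0.707 × 0.75) = 11.14 kip/in.
9.339 ≤ 11.14 → adequate.

f_max ≈ 9.34 kip/in; adequate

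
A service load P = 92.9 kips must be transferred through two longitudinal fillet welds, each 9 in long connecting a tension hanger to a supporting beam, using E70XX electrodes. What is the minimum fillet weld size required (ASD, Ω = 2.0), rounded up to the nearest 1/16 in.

E70XX → F_EXX = 70 ksi.
Total weld length L = 18 in.
Required throat t_e = P × Ω / (0.6 F_EXX × L) = 92.9 × 2.0 / (0.6 × 70 × 18) = 0.2458 in.
Required leg w = t_e / 0.707 = 0.3476 in → use 3/8 in.

w = 3/8 in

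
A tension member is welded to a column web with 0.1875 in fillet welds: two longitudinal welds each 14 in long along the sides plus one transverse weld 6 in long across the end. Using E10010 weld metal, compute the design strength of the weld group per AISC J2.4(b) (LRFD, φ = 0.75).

E100XX → F_EXX = 100 ksi.
t_e = 0.707 × 0.1875 = 0.1326 in.
R_nwl = 0.6 × 100 × 0.1326 × 28 = 222.7 kip (longitudinal, 2 welds).
R_nwt = 0.6 × 100 × 0.1326 × 6 = 47.72 kip (transverse, base value).
(i) R_nwl + R_nwt = 270.4 kip; (ii) 0.85 R_nwl + 1.5 R_nwt = 260.9 kip.
R_n = max = 270.4 kip [governs: (i)]; φR_n = 202.8 kip.

φR_n ≈ 203 kip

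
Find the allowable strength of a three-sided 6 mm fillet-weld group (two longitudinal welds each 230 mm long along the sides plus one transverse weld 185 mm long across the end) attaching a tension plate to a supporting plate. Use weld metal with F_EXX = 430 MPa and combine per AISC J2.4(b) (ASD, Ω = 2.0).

t_e = 0.707 × 6 = 4.242 mm.
R_nwl = 0.6 × 430 × 4.242 × 460 × 10⁻³ = 503.4 kN (longitudinal, 2 welds).
R_nwt = 0.6 × 430 × 4.242 × 185 × 10⁻³ = 202.5 kN (transverse, base value).
(i) R_nwl + R_nwt = 705.9 kN; (ii) 0.85 R_nwl + 1.5 R_nwt = 731.6 kN.
R_n = max = 731.6 kN [governs: (ii)]; R_n/Ω = 365.8 kN.

R_n/Ω ≈ 366 kN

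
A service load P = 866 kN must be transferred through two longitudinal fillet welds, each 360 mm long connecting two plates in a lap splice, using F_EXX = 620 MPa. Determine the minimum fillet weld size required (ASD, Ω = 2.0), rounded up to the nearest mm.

w = 10 mm

Total weld length L = 720 mm.
Required throat t_e = P × Ω / (0.6 F_EXX × L) = 866 × 2.0 / (0.6 × 620 × 720 × 10⁻³) = 6.467 mm.
Required leg w = t_e / 0.707 = 9.146 mm → use 10 mm.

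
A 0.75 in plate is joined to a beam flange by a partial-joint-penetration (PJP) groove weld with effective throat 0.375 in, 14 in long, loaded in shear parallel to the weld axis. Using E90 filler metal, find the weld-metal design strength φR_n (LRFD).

φR_n ≈ 213 kip

E90XX → F_EXX = 90 ksi.
Effective throat (given) t_e = 0.375 in.
A_we = 0.375 × 14 = 5.25 in².
F_nw = 0.6 F_EXX = 54 ksi.
φR_n = 0.75 × 54 × 5.25 = 212.6 kip.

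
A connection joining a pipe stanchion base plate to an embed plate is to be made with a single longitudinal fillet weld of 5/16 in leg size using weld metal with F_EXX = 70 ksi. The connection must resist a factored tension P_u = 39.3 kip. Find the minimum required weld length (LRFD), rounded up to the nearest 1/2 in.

Throat t_e = 0.707 × 0.3125 = 0.2209 in.
φr_n = 0.75 × 0.6 × 70 × 0.2209 = 6.96 kip/in.
L_req = P_u / φr_n = 39.3 / 6.96 = 5.647 in total.
Round up → use L = 6 in.

L = 6 in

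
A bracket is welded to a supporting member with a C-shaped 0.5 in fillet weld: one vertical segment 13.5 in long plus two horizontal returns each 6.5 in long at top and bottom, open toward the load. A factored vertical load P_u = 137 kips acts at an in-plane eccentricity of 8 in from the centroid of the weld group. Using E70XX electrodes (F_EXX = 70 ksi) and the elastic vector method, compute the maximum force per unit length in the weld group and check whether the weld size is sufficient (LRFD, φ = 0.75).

f_max ≈ 13.7 kip/in; NOT adequate

Total weld length L_w = 26.5 in. Treat welds as unit-width lines.
Centroid: x̄ = 2×6.5×3.25 / 26.5 = 1.594 in from the vertical weld.
Polar moment about centroid: J = I_x + I_y = [13.5³/12 + 2×6.5×6.75²] + [13.5×1.594² + 2(6.5³/12 + 6.5×1.656²)] = 913.1 in³.
Direct shear f_v = P/L_w = 137 / 26.5 = 5.17 kip/in (vertical).
Torsion M = P·e = 137 × 8 = 1096 kip·in.
Critical point at (x, y) = (4.906, 6.75) from centroid. f_tx = M·y/J = 8.102 kip/in; f_ty = M·x/J = 5.889 kip/in.
Resultant f_max = √[f_tx² + (f_v + f_ty)²] = √[8.102² + (5.17 + 5.889)²] = 13.71 kip/in.
Capacity per unit length: φr_n = 0.75 × 0.6 × 70 × (0.707 × 0.5) = 11.14 kip/in.
13.71 > 11.14 → NOT adequate.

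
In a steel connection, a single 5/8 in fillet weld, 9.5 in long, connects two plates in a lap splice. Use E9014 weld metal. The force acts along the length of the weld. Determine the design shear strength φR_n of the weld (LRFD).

E90XX → F_EXX = 90 ksi.
Effective throat t_e = 0.707 × 0.625 = 0.4419 in.
Total length L = 9.5 in; A_we = 0.4419 × 9.5 = 4.198 in².
F_nw = 0.6 F_EXX = 0.6 × 90 = 54 ksi.
φR_n = 0.75 × 54 × 4.198 = 170 kip.

φR_n ≈ 170 kip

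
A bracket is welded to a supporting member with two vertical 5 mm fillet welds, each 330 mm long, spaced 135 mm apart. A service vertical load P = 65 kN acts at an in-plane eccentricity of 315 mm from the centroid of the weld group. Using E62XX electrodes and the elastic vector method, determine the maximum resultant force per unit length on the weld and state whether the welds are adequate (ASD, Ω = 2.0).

E62XX → F_EXX = 620 MPa.
Total weld length L_w = 660 mm. Treat welds as unit-width lines.
Polar moment about centroid: J = 2[d³/12 + d(b/2)²] = 2[330³/12 + 330×67.5²] = 8997000 mm³.
Direct shear f_v = P/L_w = 65×10³ / 660 = 98.48 N/mm (vertical).
Torsion M = P·e = 65×10³ × 315 = 20475000 N·mm.
Critical point at (x, y) = (67.5, 165) from centroid. f_tx = M·y/J = 375.5 N/mm; f_ty = M·x/J = 153.6 N/mm.
Resultant f_max = √[f_tx² + (f_v + f_ty)²] = √[375.5² + (98.48 + 153.6)²] = 452.3 N/mm.
Capacity per unit length: r_n/Ω = (1/2.0) × 0.6 × 620 × (0.707 × 5) = 657.5 N/mm.
452.3 ≤ 657.5 → adequate.

f_max ≈ 452 N/mm; adequate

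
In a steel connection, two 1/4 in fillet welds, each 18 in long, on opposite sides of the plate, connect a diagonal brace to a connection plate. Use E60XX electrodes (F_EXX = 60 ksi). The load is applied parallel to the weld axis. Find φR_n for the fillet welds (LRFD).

φR_n ≈ 172 kip

Effective throat t_e = 0.707 × 0.25 = 0.1767 in.
Total length L = 36 in; A_we = 0.1767 × 36 = 6.363 in².
F_nw = 0.6 F_EXX = 0.6 × 60 = 36 ksi.
φR_n = 0.75 × 36 × 6.363 = 171.8 kip.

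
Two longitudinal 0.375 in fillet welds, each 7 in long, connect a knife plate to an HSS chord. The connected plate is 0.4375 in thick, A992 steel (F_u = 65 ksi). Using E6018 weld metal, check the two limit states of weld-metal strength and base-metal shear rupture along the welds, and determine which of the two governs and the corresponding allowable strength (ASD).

E60XX → F_EXX = 60 ksi.
t_e = 0.707 × 0.375 = 0.2651 in; L = 14 in.
Weld metal: R_n/Ω = (1/2.0) × 0.6 × 60 × 0.2651 × 14 = 66.81 kips.
Base metal (shear rupture): R_n/Ω = (1/2.0) × 0.6 × 65 × 0.4375 × 14 = 119.4 kips.
Governing: weld metal.

R_n/Ω ≈ 66.8 kips (weld metal governs)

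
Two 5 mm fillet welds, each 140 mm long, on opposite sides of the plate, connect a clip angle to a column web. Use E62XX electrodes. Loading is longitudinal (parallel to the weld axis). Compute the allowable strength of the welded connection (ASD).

R_n/Ω ≈ 184 kN

E62XX → F_EXX = 620 MPa.
Effective throat t_e = 0.707 × 5 = 3.535 mm.
Total length L = 280 mm; A_we = 3.535 × 280 = 989.8 mm².
F_nw = 0.6 F_EXX = 0.6 × 620 = 372 MPa.
R_n = 372 × 989.8 × 10⁻³ = 368.2 kN; R_n/Ω = 368.2/2.0 = 184.1 kN.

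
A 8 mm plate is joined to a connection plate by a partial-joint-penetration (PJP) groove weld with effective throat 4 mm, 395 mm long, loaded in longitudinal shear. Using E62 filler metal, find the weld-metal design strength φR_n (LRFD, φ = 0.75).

E62XX → F_EXX = 620 MPa.
Effective throat (given) t_e = 4 mm.
A_we = 4 × 395 = 1580 mm².
F_nw = 0.6 F_EXX = 372 MPa.
φR_n = 0.75 × 372 × 1580 × 10⁻³ = 440.8 kN.

φR_n ≈ 441 kN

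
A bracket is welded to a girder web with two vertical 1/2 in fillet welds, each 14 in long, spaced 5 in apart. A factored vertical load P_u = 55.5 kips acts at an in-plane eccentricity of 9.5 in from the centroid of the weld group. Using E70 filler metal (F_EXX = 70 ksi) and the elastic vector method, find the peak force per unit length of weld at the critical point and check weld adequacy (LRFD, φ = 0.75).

f_max ≈ 7.11 kip/in; adequate

Total weld length L_w = 28 in. Treat welds as unit-width lines.
Polar moment about centroid: J = 2[d³/12 + d(b/2)²] = 2[14³/12 + 14×2.5²] = 632.3 in³.
Direct shear f_v = P/L_w = 55.5 / 28 = 1.982 kip/in (vertical).
Torsion M = P·e = 55.5 × 9.5 = 527.25 kip·in.
Critical point at (x, y) = (2.5, 7) from centroid. f_tx = M·y/J = 5.837 kip/in; f_ty = M·x/J = 2.085 kip/in.
Resultant f_max = √[f_tx² + (f_v + f_ty)²] = √[5.837² + (1.982 + 2.085)²] = 7.114 kip/in.
Capacity per unit length: φr_n = 0.75 × 0.6 × 70 × (0.707 × 0.5) = 11.14 kip/in.
7.114 ≤ 11.14 → adequate.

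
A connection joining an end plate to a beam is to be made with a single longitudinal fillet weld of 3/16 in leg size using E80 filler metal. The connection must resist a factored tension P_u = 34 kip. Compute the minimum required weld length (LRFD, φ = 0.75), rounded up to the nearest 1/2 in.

E80XX → F_EXX = 80 ksi.
Throat t_e = 0.707 × 0.1875 = 0.1326 in.
φr_n = 0.75 × 0.6 × 80 × 0.1326 = 4.772 kip/in.
L_req = P_u / φr_n = 34 / 4.772 = 7.125 in total.
Round up → use L = 7.5 in.

L = 7.5 in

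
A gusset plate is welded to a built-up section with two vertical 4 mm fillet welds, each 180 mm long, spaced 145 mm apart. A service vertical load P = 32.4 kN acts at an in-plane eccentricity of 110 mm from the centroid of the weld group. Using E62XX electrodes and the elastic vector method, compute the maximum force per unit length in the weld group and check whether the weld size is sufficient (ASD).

E62XX → F_EXX = 620 MPa.
Total weld length L_w = 360 mm. Treat welds as unit-width lines.
Polar moment about centroid: J = 2[d³/12 + d(b/2)²] = 2[180³/12 + 180×72.5²] = 2864000 mm³.
Direct shear f_v = P/L_w = 32.4×10³ / 360 = 90 N/mm (vertical).
Torsion M = P·e = 32.4×10³ × 110 = 3564000 N·mm.
Critical point at (x, y) = (72.5, 90) from centroid. f_tx = M·y/J = 112 N/mm; f_ty = M·x/J = 90.21 N/mm.
Resultant f_max = √[f_tx² + (f_v + f_ty)²] = √[112² + (90 + 90.21)²] = 212.2 N/mm.
Capacity per unit length: r_n/Ω = (1/2.0) × 0.6 × 620 × (0.707 × 4) = 526 N/mm.
212.2 ≤ 526 → adequate.

f_max ≈ 212 N/mm; adequate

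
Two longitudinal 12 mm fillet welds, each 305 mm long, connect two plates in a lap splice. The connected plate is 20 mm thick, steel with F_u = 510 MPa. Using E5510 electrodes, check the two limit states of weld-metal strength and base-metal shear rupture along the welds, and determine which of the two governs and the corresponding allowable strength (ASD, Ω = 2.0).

E55XX → F_EXX = 550 MPa.
t_e = 0.707 × 12 = 8.484 mm; L = 610 mm.
Weld metal: R_n/Ω = (1/2.0) × 0.6 × 550 × 8.484 × 610 × 10⁻³ = 853.9 kN.
Base metal (shear rupture): R_n/Ω = (1/2.0) × 0.6 × 510 × 20 × 610 × 10⁻³ = 1867 kN.
Governing: weld metal.

R_n/Ω ≈ 854 kN (weld metal governs)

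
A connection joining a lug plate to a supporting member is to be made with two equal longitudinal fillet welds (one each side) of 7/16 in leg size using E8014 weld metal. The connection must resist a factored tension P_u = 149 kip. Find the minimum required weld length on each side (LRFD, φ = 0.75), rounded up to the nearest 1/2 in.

L = 7 in on each side

E80XX → F_EXX = 80 ksi.
Throat t_e = 0.707 × 0.4375 = 0.3093 in.
φr_n = 0.75 × 0.6 × 80 × 0.3093 = 11.14 kip/in.
L_req = P_u / φr_n = 149 / 11.14 = 13.38 in total.
Per side: 13.38 / 2 = 6.69 in.
Round up → use L = 7 in on each side.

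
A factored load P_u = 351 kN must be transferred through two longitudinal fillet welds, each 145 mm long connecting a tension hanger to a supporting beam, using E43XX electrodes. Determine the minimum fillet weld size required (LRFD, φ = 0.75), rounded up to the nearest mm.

w = 9 mm

E43XX → F_EXX = 430 MPa.
Total weld length L = 290 mm.
Required throat t_e = P_u / (φ × 0.6 F_EXX × L) = 351 / (0.75 × 0.6 × 430 × 290 × 10⁻³) = 6.255 mm.
Required leg w = t_e / 0.707 = 8.847 mm → use 9 mm.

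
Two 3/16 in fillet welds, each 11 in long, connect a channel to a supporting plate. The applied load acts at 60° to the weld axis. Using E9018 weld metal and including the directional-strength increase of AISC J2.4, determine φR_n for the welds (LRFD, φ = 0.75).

φR_n ≈ 166 kip

E90XX → F_EXX = 90 ksi.
t_e = 0.707 × 0.1875 = 0.1326 in; A_we = 0.1326 × 22 = 2.916 in².
Directional factor: 1.0 + 0.5 sin^1.5(60°) = 1.403.
F_nw = 0.6 × 90 × 1.403 = 75.76 ksi.
φR_n = 0.75 × 75.76 × 2.916 = 165.7 kip.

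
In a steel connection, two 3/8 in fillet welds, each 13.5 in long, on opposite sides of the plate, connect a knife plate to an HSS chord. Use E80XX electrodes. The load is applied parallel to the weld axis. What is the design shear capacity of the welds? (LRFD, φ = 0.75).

φR_n ≈ 258 kip

E80XX → F_EXX = 80 ksi.
Effective throat t_e = 0.707 × 0.375 = 0.2651 in.
Total length L = 27 in; A_we = 0.2651 × 27 = 7.158 in².
F_nw = 0.6 F_EXX = 0.6 × 80 = 48 ksi.
φR_n = 0.75 × 48 × 7.158 = 257.7 kip.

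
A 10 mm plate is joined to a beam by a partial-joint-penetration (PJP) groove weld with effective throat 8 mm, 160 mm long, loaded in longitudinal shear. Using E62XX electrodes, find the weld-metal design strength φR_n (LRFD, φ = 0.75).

E62XX → F_EXX = 620 MPa.
Effective throat (given) t_e = 8 mm.
A_we = 8 × 160 = 1280 mm².
F_nw = 0.6 F_EXX = 372 MPa.
φR_n = 0.75 × 372 × 1280 × 10⁻³ = 357.1 kN.

φR_n ≈ 357 kN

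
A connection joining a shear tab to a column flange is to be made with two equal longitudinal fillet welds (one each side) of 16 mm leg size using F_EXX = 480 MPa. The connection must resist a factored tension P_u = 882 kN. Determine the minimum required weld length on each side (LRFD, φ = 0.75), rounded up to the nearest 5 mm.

Throat t_e = 0.707 × 16 = 11.31 mm.
φr_n = 0.75 × 0.6 × 480 × 11.31 × 10⁻³ = 2.443 kN/mm.
L_req = P_u / φr_n = 882 / 2.443 = 361 mm total.
Per side: 361 / 2 = 180.5 mm.
Round up → use L = 185 mm on each side.

L = 185 mm on each side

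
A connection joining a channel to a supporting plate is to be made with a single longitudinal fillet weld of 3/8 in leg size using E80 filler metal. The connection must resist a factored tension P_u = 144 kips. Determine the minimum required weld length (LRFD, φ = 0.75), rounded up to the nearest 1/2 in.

L = 15.5 in

E80XX → F_EXX = 80 ksi.
Throat t_e = 0.707 × 0.375 = 0.2651 in.
φr_n = 0.75 × 0.6 × 80 × 0.2651 = 9.544 kips/in.
L_req = P_u / φr_n = 144 / 9.544 = 15.09 in total.
Round up → use L = 15.5 in.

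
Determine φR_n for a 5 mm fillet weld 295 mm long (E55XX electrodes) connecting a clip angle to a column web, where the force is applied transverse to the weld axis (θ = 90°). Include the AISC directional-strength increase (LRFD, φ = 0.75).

E55XX → F_EXX = 550 MPa.
t_e = 0.707 × 5 = 3.535 mm; A_we = 3.535 × 295 = 1043 mm².
Directional factor: 1.0 + 0.5 sin^1.5(90°) = 1.5.
F_nw = 0.6 × 550 × 1.5 = 495 MPa.
φR_n = 0.75 × 495 × 1043 × 10⁻³ = 387.1 kN.

φR_n ≈ 387 kN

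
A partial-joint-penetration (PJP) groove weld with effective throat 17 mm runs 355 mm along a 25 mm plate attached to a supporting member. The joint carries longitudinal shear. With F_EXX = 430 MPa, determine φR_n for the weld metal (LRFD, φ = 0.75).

Effective throat (given) t_e = 17 mm.
A_we = 17 × 355 = 6035 mm².
F_nw = 0.6 F_EXX = 258 MPa.
φR_n = 0.75 × 258 × 6035 × 10⁻³ = 1168 kN.

φR_n ≈ 1170 kN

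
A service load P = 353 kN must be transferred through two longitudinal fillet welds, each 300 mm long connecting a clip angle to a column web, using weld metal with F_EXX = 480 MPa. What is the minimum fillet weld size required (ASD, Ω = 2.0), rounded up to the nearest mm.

Total weld length L = 600 mm.
Required throat t_e = P × Ω / (0.6 F_EXX × L) = 353 × 2.0 / (0.6 × 480 × 600 × 10⁻³) = 4.086 mm.
Required leg w = t_e / 0.707 = 5.779 mm → use 6 mm.

w = 6 mm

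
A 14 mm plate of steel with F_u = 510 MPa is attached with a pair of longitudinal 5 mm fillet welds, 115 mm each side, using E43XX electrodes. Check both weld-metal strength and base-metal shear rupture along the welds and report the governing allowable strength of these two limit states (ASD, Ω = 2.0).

E43XX → F_EXX = 430 MPa.
t_e = 0.707 × 5 = 3.535 mm; L = 230 mm.
Weld metal: R_n/Ω = (1/2.0) × 0.6 × 430 × 3.535 × 230 × 10⁻³ = 104.9 kN.
Base metal (shear rupture): R_n/Ω = (1/2.0) × 0.6 × 510 × 14 × 230 × 10⁻³ = 492.7 kN.
Governing: weld metal.

R_n/Ω ≈ 105 kN (weld metal governs)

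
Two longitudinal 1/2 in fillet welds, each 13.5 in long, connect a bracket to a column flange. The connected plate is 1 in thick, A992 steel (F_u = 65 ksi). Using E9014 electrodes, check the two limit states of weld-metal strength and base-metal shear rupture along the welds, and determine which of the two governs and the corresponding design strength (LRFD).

φR_n ≈ 387 kip (weld metal governs)

E90XX → F_EXX = 90 ksi.
t_e = 0.707 × 0.5 = 0.3535 in; L = 27 in.
Weld metal: φR_n = 0.75 × 0.6 × 90 × 0.3535 × 27 = 386.6 kip.
Base metal (shear rupture): φR_n = 0.75 × 0.6 × 65 × 1 × 27 = 789.8 kip.
Governing: weld metal.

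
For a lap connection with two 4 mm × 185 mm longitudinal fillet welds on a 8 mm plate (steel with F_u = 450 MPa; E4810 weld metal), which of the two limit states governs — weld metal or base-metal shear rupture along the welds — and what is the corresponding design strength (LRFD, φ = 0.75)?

E48XX → F_EXX = 480 MPa.
t_e = 0.707 × 4 = 2.828 mm; L = 370 mm.
Weld metal: φR_n = 0.75 × 0.6 × 480 × 2.828 × 370 × 10⁻³ = 226 kN.
Base metal (shear rupture): φR_n = 0.75 × 0.6 × 450 × 8 × 370 × 10⁻³ = 599.4 kN.
Governing: weld metal.

φR_n ≈ 226 kN (weld metal governs)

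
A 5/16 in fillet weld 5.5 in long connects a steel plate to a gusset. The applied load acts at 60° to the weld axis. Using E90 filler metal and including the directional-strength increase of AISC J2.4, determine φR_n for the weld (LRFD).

E90XX → F_EXX = 90 ksi.
t_e = 0.707 × 0.3125 = 0.2209 in; A_we = 0.2209 × 5.5 = 1.215 in².
Directional factor: 1.0 + 0.5 sin^1.5(60°) = 1.403.
F_nw = 0.6 × 90 × 1.403 = 75.76 ksi.
φR_n = 0.75 × 75.76 × 1.215 = 69.05 kip.

φR_n ≈ 69 kip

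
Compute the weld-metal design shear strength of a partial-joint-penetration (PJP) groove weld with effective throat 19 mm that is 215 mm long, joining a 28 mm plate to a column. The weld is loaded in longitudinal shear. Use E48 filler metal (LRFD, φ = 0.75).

φR_n ≈ 882 kN

E48XX → F_EXX = 480 MPa.
Effective throat (given) t_e = 19 mm.
A_we = 19 × 215 = 4085 mm².
F_nw = 0.6 F_EXX = 288 MPa.
φR_n = 0.75 × 288 × 4085 × 10⁻³ = 882.4 kN.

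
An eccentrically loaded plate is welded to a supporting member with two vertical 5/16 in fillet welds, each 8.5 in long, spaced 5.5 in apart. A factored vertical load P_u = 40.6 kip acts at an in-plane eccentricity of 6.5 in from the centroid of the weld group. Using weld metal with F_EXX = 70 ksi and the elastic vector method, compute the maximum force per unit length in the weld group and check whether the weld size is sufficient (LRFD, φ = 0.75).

Total weld length L_w = 17 in. Treat welds as unit-width lines.
Polar moment about centroid: J = 2[d³/12 + d(b/2)²] = 2[8.5³/12 + 8.5×2.75²] = 230.9 in³.
Direct shear f_v = P/L_w = 40.6 / 17 = 2.388 kip/in (vertical).
Torsion M = P·e = 40.6 × 6.5 = 263.9 kip·in.
Critical point at (x, y) = (2.75, 4.25) from centroid. f_tx = M·y/J = 4.857 kip/in; f_ty = M·x/J = 3.143 kip/in.
Resultant f_max = √[f_tx² + (f_v + f_ty)²] = √[4.857² + (2.388 + 3.143)²] = 7.361 kip/in.
Capacity per unit length: φr_n = 0.75 × 0.6 × 70 × (0.707 × 0.3125) = 6.96 kip/in.
7.361 > 6.96 → NOT adequate.

f_max ≈ 7.36 kip/in; NOT adequate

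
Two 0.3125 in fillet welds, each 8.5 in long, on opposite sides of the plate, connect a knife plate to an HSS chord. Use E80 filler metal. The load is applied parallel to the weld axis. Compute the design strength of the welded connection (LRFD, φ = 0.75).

φR_n ≈ 135 kips

E80XX → F_EXX = 80 ksi.
Effective throat t_e = 0.707 × 0.3125 = 0.2209 in.
Total length L = 17 in; A_we = 0.2209 × 17 = 3.756 in².
F_nw = 0.6 F_EXX = 0.6 × 80 = 48 ksi.
φR_n = 0.75 × 48 × 3.756 = 135.2 kips.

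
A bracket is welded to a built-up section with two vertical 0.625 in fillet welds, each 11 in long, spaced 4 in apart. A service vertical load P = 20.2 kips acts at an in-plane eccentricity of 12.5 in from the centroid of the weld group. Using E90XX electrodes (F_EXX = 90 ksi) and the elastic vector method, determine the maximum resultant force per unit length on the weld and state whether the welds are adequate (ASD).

Total weld length L_w = 22 in. Treat welds as unit-width lines.
Polar moment about centroid: J = 2[d³/12 + d(b/2)²] = 2[11³/12 + 11×2²] = 309.8 in³.
Direct shear f_v = P/L_w = 20.2 / 22 = 0.9182 kip/in (vertical).
Torsion M = P·e = 20.2 × 12.5 = 252.5 kip·in.
Critical point at (x, y) = (2, 5.5) from centroid. f_tx = M·y/J = 4.482 kip/in; f_ty = M·x/J = 1.63 kip/in.
Resultant f_max = √[f_tx² + (f_v + f_ty)²] = √[4.482² + (0.9182 + 1.63)²] = 5.156 kip/in.
Capacity per unit length: r_n/Ω = (1/2.0) × 0.6 × 90 × (0.707 × 0.625) = 11.93 kip/in.
5.156 ≤ 11.93 → adequate.

f_max ≈ 5.16 kip/in; adequate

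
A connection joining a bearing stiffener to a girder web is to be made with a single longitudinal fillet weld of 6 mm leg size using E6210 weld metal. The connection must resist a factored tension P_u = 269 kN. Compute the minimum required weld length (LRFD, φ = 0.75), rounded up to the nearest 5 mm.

L = 230 mm

E62XX → F_EXX = 620 MPa.
Throat t_e = 0.707 × 6 = 4.242 mm.
φr_n = 0.75 × 0.6 × 620 × 4.242 × 10⁻³ = 1.184 kN/mm.
L_req = P_u / φr_n = 269 / 1.184 = 227.3 mm total.
Round up → use L = 230 mm.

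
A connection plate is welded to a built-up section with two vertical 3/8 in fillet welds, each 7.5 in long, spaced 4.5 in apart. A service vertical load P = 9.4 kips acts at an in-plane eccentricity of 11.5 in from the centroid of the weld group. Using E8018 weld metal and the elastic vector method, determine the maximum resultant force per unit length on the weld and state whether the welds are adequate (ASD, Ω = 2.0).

E80XX → F_EXX = 80 ksi.
Total weld length L_w = 15 in. Treat welds as unit-width lines.
Polar moment about centroid: J = 2[d³/12 + d(b/2)²] = 2[7.5³/12 + 7.5×2.25²] = 146.2 in³.
Direct shear f_v = P/L_w = 9.4 / 15 = 0.6267 kip/in (vertical).
Torsion M = P·e = 9.4 × 11.5 = 108.1 kip·in.
Critical point at (x, y) = (2.25, 3.75) from centroid. f_tx = M·y/J = 2.772 kip/in; f_ty = M·x/J = 1.663 kip/in.
Resultant f_max = √[f_tx² + (f_v + f_ty)²] = √[2.772² + (0.6267 + 1.663)²] = 3.595 kip/in.
Capacity per unit length: r_n/Ω = (1/2.0) × 0.6 × 80 × (0.707 × 0.375) = 6.363 kip/in.
3.595 ≤ 6.363 → adequate.

f_max ≈ 3.6 kip/in; adequate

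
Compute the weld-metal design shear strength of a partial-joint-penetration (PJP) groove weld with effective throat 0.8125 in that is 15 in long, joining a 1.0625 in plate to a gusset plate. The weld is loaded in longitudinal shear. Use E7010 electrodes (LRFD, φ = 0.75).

φR_n ≈ 384 kip

E70XX → F_EXX = 70 ksi.
Effective throat (given) t_e = 0.8125 in.
A_we = 0.8125 × 15 = 12.19 in².
F_nw = 0.6 F_EXX = 42 ksi.
φR_n = 0.75 × 42 × 12.19 = 383.9 kip.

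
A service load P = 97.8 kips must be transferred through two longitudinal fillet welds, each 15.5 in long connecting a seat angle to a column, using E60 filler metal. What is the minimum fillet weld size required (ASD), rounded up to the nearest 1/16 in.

E60XX → F_EXX = 60 ksi.
Total weld length L = 31 in.
Required throat t_e = P × Ω / (0.6 F_EXX × L) = 97.8 × 2.0 / (0.6 × 60 × 31) = 0.1753 in.
Required leg w = t_e / 0.707 = 0.2479 in → use 1/4 in.

w = 1/4 in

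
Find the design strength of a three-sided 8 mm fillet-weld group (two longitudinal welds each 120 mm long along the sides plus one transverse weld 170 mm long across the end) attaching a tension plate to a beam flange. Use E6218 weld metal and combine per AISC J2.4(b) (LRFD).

E62XX → F_EXX = 620 MPa.
t_e = 0.707 × 8 = 5.656 mm.
R_nwl = 0.6 × 620 × 5.656 × 240 × 10⁻³ = 505 kN (longitudinal, 2 welds).
R_nwt = 0.6 × 620 × 5.656 × 170 × 10⁻³ = 357.7 kN (transverse, base value).
(i) R_nwl + R_nwt = 862.7 kN; (ii) 0.85 R_nwl + 1.5 R_nwt = 965.8 kN.
R_n = max = 965.8 kN [governs: (ii)]; φR_n = 724.3 kN.

φR_n ≈ 724 kN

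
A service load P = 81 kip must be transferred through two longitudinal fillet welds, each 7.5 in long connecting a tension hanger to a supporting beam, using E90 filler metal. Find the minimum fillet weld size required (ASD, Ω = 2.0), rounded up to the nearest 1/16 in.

E90XX → F_EXX = 90 ksi.
Total weld length L = 15 in.
Required throat t_e = P × Ω / (0.6 F_EXX × L) = 81 × 2.0 / (0.6 × 90 × 15) = 0.2 in.
Required leg w = t_e / 0.707 = 0.2829 in → use 5/16 in.

w = 5/16 in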